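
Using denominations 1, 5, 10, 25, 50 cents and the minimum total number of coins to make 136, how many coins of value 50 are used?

2

Use the largest denomination that fits, subtract, and repeat.
136 = 2×50 + 1×25 + 1×10 + 1×1
Count of 50: 2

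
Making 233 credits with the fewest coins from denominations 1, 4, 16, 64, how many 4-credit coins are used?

2

233 − 3×64→41 − 2×16→9 − 2×4→1 − 1×1→0
Count of 4: 2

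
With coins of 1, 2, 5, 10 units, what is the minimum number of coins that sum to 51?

Greedy: take as many of the largest coin as possible, then repeat with the remainder.
51 − 5×10→1 − 1×1→0
Total coins = 5 + 1 = 6

6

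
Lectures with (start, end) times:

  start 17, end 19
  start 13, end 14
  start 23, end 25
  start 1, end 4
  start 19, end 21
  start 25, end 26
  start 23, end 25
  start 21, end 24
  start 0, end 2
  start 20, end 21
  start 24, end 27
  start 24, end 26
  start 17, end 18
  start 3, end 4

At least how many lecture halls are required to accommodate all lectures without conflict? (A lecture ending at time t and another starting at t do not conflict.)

4

Events (time:±→running): 0:+→1 1:+→2 2:-→1 3:+→2 4:-→1 4:-→0 13:+→1 14:-→0 17:+→1 17:+→2 18:-→1 19:-→0 19:+→1 20:+→2 21:-→1 21:-→0 21:+→1 23:+→2 23:+→3 24:-→2 24:+→3 24:+→4 … peak 4.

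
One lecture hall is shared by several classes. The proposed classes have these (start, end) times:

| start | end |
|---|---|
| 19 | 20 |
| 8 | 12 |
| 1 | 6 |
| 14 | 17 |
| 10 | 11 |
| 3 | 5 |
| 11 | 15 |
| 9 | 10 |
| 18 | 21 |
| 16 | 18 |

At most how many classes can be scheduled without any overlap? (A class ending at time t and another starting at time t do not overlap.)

Order by finish time; keep every interval that doesn't clash with the previous kept one.
Sorted by end: (3,5)  (1,6)  (9,10)  (10,11)  (8,12)  (11,15)  (14,17)  (16,18)  (19,20)  (18,21)
take (3,5); skip (1,6); take (9,10); take (10,11); take (11,15); take (16,18); take (19,20); skip (18,21).
Selected 6 classes.

6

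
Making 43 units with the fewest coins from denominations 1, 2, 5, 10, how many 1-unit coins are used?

Greedy: take as many of the largest coin as possible, then repeat with the remainder.
43 = 4×10 + 1×2 + 1×1
Count of 1: 1

1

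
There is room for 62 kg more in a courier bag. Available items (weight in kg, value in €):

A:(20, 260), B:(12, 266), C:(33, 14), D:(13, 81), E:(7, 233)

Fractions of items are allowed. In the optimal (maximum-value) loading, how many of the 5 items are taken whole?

4

Order: E (233/7=33.29) > B (266/12=22.17) > A (260/20=13.00) > D (81/13=6.23) > C (14/33=0.42)
Fill: take E (7 @ 233) → take B (12 @ 266) → take A (20 @ 260) → take D (13 @ 81) → take 10/33 of C → 4.24; 62/62 used.
4 item(s) taken whole; one partial (take 10/33 of C).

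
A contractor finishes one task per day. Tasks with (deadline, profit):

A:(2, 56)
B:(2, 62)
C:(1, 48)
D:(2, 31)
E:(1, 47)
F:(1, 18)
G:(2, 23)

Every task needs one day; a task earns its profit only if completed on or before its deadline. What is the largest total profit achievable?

118

Profit order: B=62 A=56 C=48 E=47 D=31 G=23 F=18
Assign: B→slot 2, A→slot 1, C skipped, E skipped, D skipped, G skipped, F skipped.
Slots: [1:A] [2:B]
Profit = 56 + 62 = 118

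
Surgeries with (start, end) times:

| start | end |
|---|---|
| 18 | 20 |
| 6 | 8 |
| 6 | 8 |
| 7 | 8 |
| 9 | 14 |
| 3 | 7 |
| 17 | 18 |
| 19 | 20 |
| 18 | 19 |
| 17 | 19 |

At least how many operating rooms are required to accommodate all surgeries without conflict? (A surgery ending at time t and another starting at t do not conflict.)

Count concurrent intervals with a sweep; the peak is the room count.
starts: [3, 6, 6, 7, 9, 17, 17, 18, 18, 19]
ends:   [7, 8, 8, 8, 14, 18, 19, 19, 20, 20]
s3→1 s6→2 s6→3  — peak 3.

3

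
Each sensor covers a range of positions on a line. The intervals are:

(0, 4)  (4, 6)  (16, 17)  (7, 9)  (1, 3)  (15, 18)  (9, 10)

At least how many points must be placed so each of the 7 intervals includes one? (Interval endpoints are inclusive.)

By right end: [1,3]  [0,4]  [4,6]  [7,9]  [9,10]  [16,17]  [15,18]
[1,3] uncovered → point at 3; [4,6] uncovered → point at 6; [7,9] uncovered → point at 9; [16,17] uncovered → point at 17.
Points: 3, 6, 9, 17 (4 total).

4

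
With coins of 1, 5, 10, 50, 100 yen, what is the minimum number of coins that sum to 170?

170 − 1×100→70 − 1×50→20 − 2×10→0
Total coins = 1 + 1 + 2 = 4

4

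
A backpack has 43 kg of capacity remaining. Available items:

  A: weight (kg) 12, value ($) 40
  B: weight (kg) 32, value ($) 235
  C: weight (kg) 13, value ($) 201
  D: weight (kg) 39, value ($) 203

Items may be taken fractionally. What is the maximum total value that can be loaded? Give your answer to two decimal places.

Greedy by value/weight ratio, highest first.
Order: C (201/13=15.46) > B (235/32=7.34) > D (203/39=5.21) > A (40/12=3.33)
Fill: take C (13 @ 201) → take 30/32 of B → 220.31; 43/43 used.
Total value = 421.31

421.31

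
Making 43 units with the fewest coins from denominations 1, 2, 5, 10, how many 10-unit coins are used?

Use the largest denomination that fits, subtract, and repeat.
43 − 4×10→3 − 1×2→1 − 1×1→0
Count of 10: 4

4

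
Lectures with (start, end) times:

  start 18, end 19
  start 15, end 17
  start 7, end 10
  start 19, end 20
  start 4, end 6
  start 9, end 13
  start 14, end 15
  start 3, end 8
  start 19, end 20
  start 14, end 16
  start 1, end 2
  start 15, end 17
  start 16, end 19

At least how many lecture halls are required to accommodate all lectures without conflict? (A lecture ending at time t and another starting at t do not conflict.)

Count concurrent intervals with a sweep; the peak is the room count.
starts: [1, 3, 4, 7, 9, 14, 14, 15, 15, 16, 18, 19, 19]
ends:   [2, 6, 8, 10, 13, 15, 16, 17, 17, 19, 19, 20, 20]
s1→1 e2→0 s3→1 s4→2 e6→1 s7→2 e8→1 s9→2 e10→1 e13→0 s14→1 s14→2 e15→1 s15→2 s15→3  — peak 3.

3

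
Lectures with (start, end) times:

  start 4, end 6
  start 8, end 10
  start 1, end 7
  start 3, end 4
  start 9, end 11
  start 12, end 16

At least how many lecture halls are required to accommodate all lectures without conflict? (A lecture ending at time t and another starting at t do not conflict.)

2

The answer is the maximum number of intervals overlapping at any instant.
Events (time:±→running): 1:+→1 3:+→2 … peak 2.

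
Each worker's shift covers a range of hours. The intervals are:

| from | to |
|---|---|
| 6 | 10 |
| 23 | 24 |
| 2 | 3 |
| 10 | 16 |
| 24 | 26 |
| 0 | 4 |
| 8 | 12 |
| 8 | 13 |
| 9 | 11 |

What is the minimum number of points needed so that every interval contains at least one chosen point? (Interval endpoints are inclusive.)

By right end: [2,3]  [0,4]  [6,10]  [9,11]  [8,12]  [8,13]  [10,16]  [23,24]  [24,26]
[2,3] uncovered → point at 3; [6,10] uncovered → point at 10; [23,24] uncovered → point at 24.
Points: 3, 10, 24 (3 total).

3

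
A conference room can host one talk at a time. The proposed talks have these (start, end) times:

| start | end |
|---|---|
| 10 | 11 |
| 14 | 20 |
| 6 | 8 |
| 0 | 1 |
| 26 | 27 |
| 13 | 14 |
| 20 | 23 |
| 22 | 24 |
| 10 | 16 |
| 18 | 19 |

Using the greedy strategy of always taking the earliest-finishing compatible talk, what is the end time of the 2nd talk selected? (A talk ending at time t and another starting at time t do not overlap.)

Sort by end time and greedily take each interval whose start is ≥ the last chosen end.
Sorted by end: (0,1)  (6,8)  (10,11)  (13,14)  (10,16)  (18,19)  (14,20)  (20,23)  (22,24)  (26,27)
take (0,1); take (6,8); take (10,11); take (13,14); take (18,19); skip (14,20); take (20,23); take (26,27).
Selected: (0,1) (6,8) (10,11) (13,14) (18,19) (20,23) (26,27)

8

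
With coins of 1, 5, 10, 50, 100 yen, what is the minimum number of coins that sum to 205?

205 = 2×100 + 1×5
Total coins = 2 + 1 = 3

3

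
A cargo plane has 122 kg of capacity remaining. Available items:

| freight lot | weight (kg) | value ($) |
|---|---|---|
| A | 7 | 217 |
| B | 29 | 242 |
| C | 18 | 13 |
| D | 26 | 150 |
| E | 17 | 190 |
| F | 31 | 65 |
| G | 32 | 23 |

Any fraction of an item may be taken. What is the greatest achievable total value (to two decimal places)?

Order: A (217/7=31.00) > E (190/17=11.18) > B (242/29=8.34) > D (150/26=5.77) > F (65/31=2.10) > C (13/18=0.72) > G (23/32=0.72)
Fill: take A (7 @ 217) → take E (17 @ 190) → take B (29 @ 242) → take D (26 @ 150) → take F (31 @ 65) → take 12/18 of C → 8.67; 122/122 used.
Total value = 872.67

872.67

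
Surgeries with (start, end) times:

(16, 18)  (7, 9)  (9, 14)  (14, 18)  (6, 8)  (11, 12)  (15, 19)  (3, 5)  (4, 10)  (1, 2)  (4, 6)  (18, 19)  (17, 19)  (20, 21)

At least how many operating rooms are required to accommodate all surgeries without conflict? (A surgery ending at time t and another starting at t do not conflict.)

Count concurrent intervals with a sweep; the peak is the room count.
starts: [1, 3, 4, 4, 6, 7, 9, 11, 14, 15, 16, 17, 18, 20]
ends:   [2, 5, 6, 8, 9, 10, 12, 14, 18, 18, 19, 19, 19, 21]
s1→1 e2→0 s3→1 s4→2 s4→3 e5→2 e6→1 s6→2 s7→3 e8→2 e9→1 s9→2 e10→1 s11→2 e12→1 e14→0 s14→1 s15→2 s16→3 s17→4  — peak 4.

4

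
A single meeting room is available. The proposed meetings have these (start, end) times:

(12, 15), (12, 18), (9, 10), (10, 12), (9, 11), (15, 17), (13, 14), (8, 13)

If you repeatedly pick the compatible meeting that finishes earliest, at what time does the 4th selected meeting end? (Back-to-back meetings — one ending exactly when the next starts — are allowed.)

Greedy by earliest finish: after sorting by end time, pick each interval compatible with the last pick.
By end time: (9,10), (9,11), (10,12), (8,13), (13,14), (12,15), (15,17), (12,18).
Pick (9,10); next start ≥ 10 → (10,12); next start ≥ 12 → (13,14); next start ≥ 14 → (15,17).
Selected: (9,10) (10,12) (13,14) (15,17)

17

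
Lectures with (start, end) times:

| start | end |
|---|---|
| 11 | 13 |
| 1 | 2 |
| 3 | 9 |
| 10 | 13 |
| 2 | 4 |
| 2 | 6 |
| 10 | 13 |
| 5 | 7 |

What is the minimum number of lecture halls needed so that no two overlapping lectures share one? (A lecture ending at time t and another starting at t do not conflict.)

The answer is the maximum number of intervals overlapping at any instant.
Events (time:±→running): 1:+→1 2:-→0 2:+→1 2:+→2 3:+→3 … peak 3.

3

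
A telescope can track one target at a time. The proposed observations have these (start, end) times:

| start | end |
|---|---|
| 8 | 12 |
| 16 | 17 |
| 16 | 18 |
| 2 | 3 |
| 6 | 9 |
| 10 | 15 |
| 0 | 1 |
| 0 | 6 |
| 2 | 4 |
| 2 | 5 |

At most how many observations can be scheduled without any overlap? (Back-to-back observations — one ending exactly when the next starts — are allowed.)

5

Sort by end time and greedily take each interval whose start is ≥ the last chosen end.
By end time: (0,1), (2,3), (2,4), (2,5), (0,6), (6,9), (8,12), (10,15), (16,17), (16,18).
Pick (0,1); next start ≥ 1 → (2,3); next start ≥ 3 → (6,9); next start ≥ 9 → (10,15); next start ≥ 15 → (16,17).
Selected 5 observations.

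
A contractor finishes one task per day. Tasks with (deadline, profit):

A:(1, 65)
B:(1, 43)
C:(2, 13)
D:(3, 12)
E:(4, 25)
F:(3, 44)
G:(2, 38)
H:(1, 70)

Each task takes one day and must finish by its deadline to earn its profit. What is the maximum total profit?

By profit: H(d1,70), A(d1,65), F(d3,44), B(d1,43), G(d2,38), E(d4,25), C(d2,13), D(d3,12)
H→slot 1; A skipped; F→slot 3; B skipped; G→slot 2; E→slot 4; C skipped; D skipped.
Profit = 70 + 38 + 44 + 25 = 177

177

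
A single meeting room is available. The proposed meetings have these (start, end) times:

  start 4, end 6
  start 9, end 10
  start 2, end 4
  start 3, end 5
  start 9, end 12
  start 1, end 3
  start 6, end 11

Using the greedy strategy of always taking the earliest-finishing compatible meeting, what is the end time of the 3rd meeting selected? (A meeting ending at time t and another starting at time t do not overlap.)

10

Greedy by earliest finish: after sorting by end time, pick each interval compatible with the last pick.
By end time: (1,3), (2,4), (3,5), (4,6), (9,10), (6,11), (9,12).
Pick (1,3); next start ≥ 3 → (3,5); next start ≥ 5 → (9,10).
Selected: (1,3) (3,5) (9,10)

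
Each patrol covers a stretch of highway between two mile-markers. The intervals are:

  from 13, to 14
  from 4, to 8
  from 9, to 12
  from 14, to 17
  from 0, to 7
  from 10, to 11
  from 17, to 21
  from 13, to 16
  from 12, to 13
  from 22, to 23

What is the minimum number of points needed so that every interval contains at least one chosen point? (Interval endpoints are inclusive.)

5

Process intervals by earliest right end; each time one isn't hit yet, stab at its right endpoint.
By right end: [0,7]  [4,8]  [10,11]  [9,12]  [12,13]  [13,14]  [13,16]  [14,17]  [17,21]  [22,23]
[0,7] uncovered → point at 7; [10,11] uncovered → point at 11; [12,13] uncovered → point at 13; [14,17] uncovered → point at 17; [22,23] uncovered → point at 23.
Points: 7, 11, 13, 17, 23 (5 total).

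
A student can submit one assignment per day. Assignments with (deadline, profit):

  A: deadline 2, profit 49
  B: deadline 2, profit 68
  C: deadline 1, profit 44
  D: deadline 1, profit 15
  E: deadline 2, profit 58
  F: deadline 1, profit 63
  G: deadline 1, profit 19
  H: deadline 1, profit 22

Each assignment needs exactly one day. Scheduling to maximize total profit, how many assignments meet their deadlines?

Sort by profit descending; place each in the latest free slot ≤ its deadline.
By profit: B(d2,68), F(d1,63), E(d2,58), A(d2,49), C(d1,44), H(d1,22), G(d1,19), D(d1,15)
B→slot 2; F→slot 1; E skipped; A skipped; C skipped; H skipped; G skipped; D skipped.
2 of 8 scheduled.

2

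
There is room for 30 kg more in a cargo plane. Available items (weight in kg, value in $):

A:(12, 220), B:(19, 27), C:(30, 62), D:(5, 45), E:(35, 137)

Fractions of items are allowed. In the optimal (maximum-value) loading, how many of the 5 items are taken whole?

2

Sort by value per unit weight and fill in that order.
Order: A (220/12=18.33) > D (45/5=9.00) > E (137/35=3.91) > C (62/30=2.07) > B (27/19=1.42)
Fill: take A (12 @ 220) → take D (5 @ 45) → take 13/35 of E → 50.89; 30/30 used.
2 item(s) taken whole; one partial (take 13/35 of E).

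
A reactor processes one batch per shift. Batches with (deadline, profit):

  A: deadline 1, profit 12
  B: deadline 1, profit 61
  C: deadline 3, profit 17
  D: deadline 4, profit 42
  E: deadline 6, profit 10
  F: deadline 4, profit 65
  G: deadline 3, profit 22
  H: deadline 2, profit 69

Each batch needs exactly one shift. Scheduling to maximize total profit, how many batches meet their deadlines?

5

Take jobs in profit order; each goes to the latest open slot no later than its deadline.
By profit: H(d2,69), F(d4,65), B(d1,61), D(d4,42), G(d3,22), C(d3,17), A(d1,12), E(d6,10)
H→slot 2; F→slot 4; B→slot 1; D→slot 3; G skipped; C skipped; A skipped; E→slot 6.
5 of 8 scheduled.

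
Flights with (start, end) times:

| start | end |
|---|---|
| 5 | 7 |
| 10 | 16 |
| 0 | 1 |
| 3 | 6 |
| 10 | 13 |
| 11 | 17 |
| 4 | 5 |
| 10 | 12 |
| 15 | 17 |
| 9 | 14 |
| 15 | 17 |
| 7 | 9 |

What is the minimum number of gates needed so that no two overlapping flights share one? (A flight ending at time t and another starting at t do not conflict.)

5

The answer is the maximum number of intervals overlapping at any instant.
starts: [0, 3, 4, 5, 7, 9, 10, 10, 10, 11, 15, 15]
ends:   [1, 5, 6, 7, 9, 12, 13, 14, 16, 17, 17, 17]
s0→1 e1→0 s3→1 s4→2 e5→1 s5→2 e6→1 e7→0 s7→1 e9→0 s9→1 s10→2 s10→3 s10→4 s11→5  — peak 5.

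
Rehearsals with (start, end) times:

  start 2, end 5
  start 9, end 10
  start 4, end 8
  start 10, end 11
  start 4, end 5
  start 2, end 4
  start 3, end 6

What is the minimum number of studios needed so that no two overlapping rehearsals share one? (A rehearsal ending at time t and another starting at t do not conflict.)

4

Events (time:±→running): 2:+→1 2:+→2 3:+→3 4:-→2 4:+→3 4:+→4 … peak 4.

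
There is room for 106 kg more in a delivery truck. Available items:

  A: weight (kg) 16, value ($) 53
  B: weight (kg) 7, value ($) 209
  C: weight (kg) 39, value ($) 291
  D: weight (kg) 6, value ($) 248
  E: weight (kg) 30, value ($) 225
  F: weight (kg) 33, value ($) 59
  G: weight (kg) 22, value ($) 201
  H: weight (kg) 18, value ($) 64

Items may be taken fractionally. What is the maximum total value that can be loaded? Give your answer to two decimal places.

Order: D (248/6=41.33) > B (209/7=29.86) > G (201/22=9.14) > E (225/30=7.50) > C (291/39=7.46) > H (64/18=3.56) > A (53/16=3.31) > F (59/33=1.79)
Fill: take D (6 @ 248) → take B (7 @ 209) → take G (22 @ 201) → take E (30 @ 225) → take C (39 @ 291) → take 2/18 of H → 7.11; 106/106 used.
Total value = 1181.11

1181.11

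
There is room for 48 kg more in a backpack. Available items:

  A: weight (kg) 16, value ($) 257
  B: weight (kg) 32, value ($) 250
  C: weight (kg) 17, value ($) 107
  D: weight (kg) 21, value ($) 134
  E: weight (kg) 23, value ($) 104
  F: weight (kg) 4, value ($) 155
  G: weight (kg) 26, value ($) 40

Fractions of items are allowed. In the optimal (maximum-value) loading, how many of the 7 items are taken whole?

2

Greedy by value/weight ratio, highest first.
Ratios (sorted): F 38.75, A 16.06, B 7.81, D 6.38, C 6.29, E 4.52, G 1.54
take F (4 @ 155); take A (16 @ 257); take 28/32 of B → 218.75. Capacity used 48/48.
2 item(s) taken whole; one partial (take 28/32 of B).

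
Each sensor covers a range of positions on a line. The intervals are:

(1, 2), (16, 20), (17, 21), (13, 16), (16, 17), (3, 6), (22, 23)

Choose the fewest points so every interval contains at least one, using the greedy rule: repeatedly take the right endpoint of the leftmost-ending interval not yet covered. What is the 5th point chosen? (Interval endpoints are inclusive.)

23

Sorted: [1,2] [3,6] [13,16] [16,17] [16,20] [17,21] [22,23]
{[1,2]} hit by 2; {[3,6]} hit by 6; {[13,16],[16,17],[16,20]} hit by 16; {[17,21]} hit by 21; {[22,23]} hit by 23.
Points: 2, 6, 16, 21, 23 (5 total).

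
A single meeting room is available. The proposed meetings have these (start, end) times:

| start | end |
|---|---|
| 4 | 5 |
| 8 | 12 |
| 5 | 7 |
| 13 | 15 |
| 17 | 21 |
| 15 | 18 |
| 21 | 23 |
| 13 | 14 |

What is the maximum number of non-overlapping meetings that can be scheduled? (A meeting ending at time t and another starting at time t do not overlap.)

Sort by end time and greedily take each interval whose start is ≥ the last chosen end.
Sorted by end: (4,5)  (5,7)  (8,12)  (13,14)  (13,15)  (15,18)  (17,21)  (21,23)
take (4,5); take (5,7); take (8,12); take (13,14); take (15,18); take (21,23).
Selected 6 meetings.

6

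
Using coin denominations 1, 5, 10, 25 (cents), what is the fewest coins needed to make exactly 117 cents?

8

Greedy: take as many of the largest coin as possible, then repeat with the remainder.
117 − 4×25→17 − 1×10→7 − 1×5→2 − 2×1→0
Total coins = 4 + 1 + 1 + 2 = 8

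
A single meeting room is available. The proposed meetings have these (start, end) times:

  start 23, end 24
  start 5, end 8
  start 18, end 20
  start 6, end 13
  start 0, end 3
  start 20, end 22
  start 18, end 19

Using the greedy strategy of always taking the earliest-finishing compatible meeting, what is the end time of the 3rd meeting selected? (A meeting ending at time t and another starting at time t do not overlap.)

By end time: (0,3), (5,8), (6,13), (18,19), (18,20), (20,22), (23,24).
Pick (0,3); next start ≥ 3 → (5,8); next start ≥ 8 → (18,19); next start ≥ 19 → (20,22); next start ≥ 22 → (23,24).
Selected: (0,3) (5,8) (18,19) (20,22) (23,24)

19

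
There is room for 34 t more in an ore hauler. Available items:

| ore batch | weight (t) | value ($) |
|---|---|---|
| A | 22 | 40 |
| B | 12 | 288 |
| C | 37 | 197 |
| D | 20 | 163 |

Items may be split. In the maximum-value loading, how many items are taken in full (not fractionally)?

2

Greedy by value/weight ratio, highest first.
Order: B (288/12=24.00) > D (163/20=8.15) > C (197/37=5.32) > A (40/22=1.82)
Fill: take B (12 @ 288) → take D (20 @ 163) → take 2/37 of C → 10.65; 34/34 used.
2 item(s) taken whole; one partial (take 2/37 of C).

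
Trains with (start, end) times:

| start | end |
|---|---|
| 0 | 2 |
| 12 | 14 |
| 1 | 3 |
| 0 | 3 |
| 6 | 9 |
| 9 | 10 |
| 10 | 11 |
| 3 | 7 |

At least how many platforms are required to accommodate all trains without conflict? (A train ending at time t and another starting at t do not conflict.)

3

Count concurrent intervals with a sweep; the peak is the room count.
Events (time:±→running): 0:+→1 0:+→2 1:+→3 … peak 3.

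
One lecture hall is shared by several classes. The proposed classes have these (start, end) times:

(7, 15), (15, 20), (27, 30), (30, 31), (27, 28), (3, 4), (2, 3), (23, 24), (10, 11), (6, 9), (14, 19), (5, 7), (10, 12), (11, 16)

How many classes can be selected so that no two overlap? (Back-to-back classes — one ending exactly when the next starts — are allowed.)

8

By end time: (2,3), (3,4), (5,7), (6,9), (10,11), (10,12), (7,15), (11,16), (14,19), (15,20), (23,24), (27,28), (27,30), (30,31).
Pick (2,3); next start ≥ 3 → (3,4); next start ≥ 4 → (5,7); next start ≥ 7 → (10,11); next start ≥ 11 → (11,16); next start ≥ 16 → (23,24); next start ≥ 24 → (27,28); next start ≥ 28 → (30,31).
Selected 8 classes.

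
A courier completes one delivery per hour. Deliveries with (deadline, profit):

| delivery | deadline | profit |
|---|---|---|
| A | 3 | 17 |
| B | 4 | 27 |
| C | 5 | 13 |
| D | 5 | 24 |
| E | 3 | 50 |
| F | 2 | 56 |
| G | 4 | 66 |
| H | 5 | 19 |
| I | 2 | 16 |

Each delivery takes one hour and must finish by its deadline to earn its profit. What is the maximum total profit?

223

Take jobs in profit order; each goes to the latest open slot no later than its deadline.
By profit: G(d4,66), F(d2,56), E(d3,50), B(d4,27), D(d5,24), H(d5,19), A(d3,17), I(d2,16), C(d5,13)
G→slot 4; F→slot 2; E→slot 3; B→slot 1; D→slot 5; H skipped; A skipped; I skipped; C skipped.
Profit = 27 + 56 + 50 + 66 + 24 = 223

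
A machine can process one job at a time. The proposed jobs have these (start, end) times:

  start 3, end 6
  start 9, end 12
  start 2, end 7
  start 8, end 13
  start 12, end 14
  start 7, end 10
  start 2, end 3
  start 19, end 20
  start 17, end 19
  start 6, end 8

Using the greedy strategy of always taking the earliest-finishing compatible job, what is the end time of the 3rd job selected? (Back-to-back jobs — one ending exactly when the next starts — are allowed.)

8

Sort by end time and greedily take each interval whose start is ≥ the last chosen end.
By end time: (2,3), (3,6), (2,7), (6,8), (7,10), (9,12), (8,13), (12,14), (17,19), (19,20).
Pick (2,3); next start ≥ 3 → (3,6); next start ≥ 6 → (6,8); next start ≥ 8 → (9,12); next start ≥ 12 → (12,14); next start ≥ 14 → (17,19); next start ≥ 19 → (19,20).
Selected: (2,3) (3,6) (6,8) (9,12) (12,14) (17,19) (19,20)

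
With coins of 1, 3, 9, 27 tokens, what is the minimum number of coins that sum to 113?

Use the largest denomination that fits, subtract, and repeat.
113 = 4×27 + 1×3 + 2×1
Total coins = 4 + 1 + 2 = 7

7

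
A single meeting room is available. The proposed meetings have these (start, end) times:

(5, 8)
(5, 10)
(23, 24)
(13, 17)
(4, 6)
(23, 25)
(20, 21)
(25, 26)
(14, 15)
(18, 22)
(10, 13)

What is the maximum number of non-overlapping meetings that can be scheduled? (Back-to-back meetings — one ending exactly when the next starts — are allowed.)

By end time: (4,6), (5,8), (5,10), (10,13), (14,15), (13,17), (20,21), (18,22), (23,24), (23,25), (25,26).
Pick (4,6); next start ≥ 6 → (10,13); next start ≥ 13 → (14,15); next start ≥ 15 → (20,21); next start ≥ 21 → (23,24); next start ≥ 24 → (25,26).
Selected 6 meetings.

6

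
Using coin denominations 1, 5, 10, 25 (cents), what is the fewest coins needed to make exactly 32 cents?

4

32 = 1×25 + 1×5 + 2×1
Total coins = 1 + 1 + 2 = 4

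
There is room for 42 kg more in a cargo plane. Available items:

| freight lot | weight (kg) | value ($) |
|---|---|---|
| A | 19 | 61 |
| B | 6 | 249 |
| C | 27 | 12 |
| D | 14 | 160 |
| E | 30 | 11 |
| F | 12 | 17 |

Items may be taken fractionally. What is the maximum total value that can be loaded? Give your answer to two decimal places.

474.25

Greedy by value/weight ratio, highest first.
Ratios (sorted): B 41.50, D 11.43, A 3.21, F 1.42, C 0.44, E 0.37
take B (6 @ 249); take D (14 @ 160); take A (19 @ 61); take 3/12 of F → 4.25. Capacity used 42/42.
Total value = 474.25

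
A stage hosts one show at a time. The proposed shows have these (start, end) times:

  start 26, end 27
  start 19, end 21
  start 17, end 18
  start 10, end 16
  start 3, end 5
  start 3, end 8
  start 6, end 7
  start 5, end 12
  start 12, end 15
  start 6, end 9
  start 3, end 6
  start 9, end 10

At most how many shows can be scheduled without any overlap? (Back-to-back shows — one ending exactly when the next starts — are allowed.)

7

Order by finish time; keep every interval that doesn't clash with the previous kept one.
By end time: (3,5), (3,6), (6,7), (3,8), (6,9), (9,10), (5,12), (12,15), (10,16), (17,18), (19,21), (26,27).
Pick (3,5); next start ≥ 5 → (6,7); next start ≥ 7 → (9,10); next start ≥ 10 → (12,15); next start ≥ 15 → (17,18); next start ≥ 18 → (19,21); next start ≥ 21 → (26,27).
Selected 7 shows.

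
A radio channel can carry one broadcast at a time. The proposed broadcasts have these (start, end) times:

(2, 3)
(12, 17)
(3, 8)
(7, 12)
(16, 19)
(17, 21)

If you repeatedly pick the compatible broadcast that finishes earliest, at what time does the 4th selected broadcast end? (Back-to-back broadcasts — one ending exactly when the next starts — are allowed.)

Greedy by earliest finish: after sorting by end time, pick each interval compatible with the last pick.
By end time: (2,3), (3,8), (7,12), (12,17), (16,19), (17,21).
Pick (2,3); next start ≥ 3 → (3,8); next start ≥ 8 → (12,17); next start ≥ 17 → (17,21).
Selected: (2,3) (3,8) (12,17) (17,21)

21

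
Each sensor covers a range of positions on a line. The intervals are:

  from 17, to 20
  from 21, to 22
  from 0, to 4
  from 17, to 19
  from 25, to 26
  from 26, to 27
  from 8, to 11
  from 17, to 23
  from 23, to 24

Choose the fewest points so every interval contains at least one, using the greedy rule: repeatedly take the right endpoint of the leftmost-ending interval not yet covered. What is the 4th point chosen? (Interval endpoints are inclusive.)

Process intervals by earliest right end; each time one isn't hit yet, stab at its right endpoint.
Sorted: [0,4] [8,11] [17,19] [17,20] [21,22] [17,23] [23,24] [25,26] [26,27]
{[0,4]} hit by 4; {[8,11]} hit by 11; {[17,19],[17,20]} hit by 19; {[21,22],[17,23]} hit by 22; {[23,24]} hit by 24; {[25,26],[26,27]} hit by 26.
Points: 4, 11, 19, 22, 24, 26 (6 total).

22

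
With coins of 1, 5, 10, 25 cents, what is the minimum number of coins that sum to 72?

72 − 2×25→22 − 2×10→2 − 2×1→0
Total coins = 2 + 2 + 2 = 6

6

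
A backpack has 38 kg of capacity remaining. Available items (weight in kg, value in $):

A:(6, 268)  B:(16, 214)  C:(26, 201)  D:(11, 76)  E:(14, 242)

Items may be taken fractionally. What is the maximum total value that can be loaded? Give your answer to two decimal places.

Greedy by value/weight ratio, highest first.
Order: A (268/6=44.67) > E (242/14=17.29) > B (214/16=13.38) > C (201/26=7.73) > D (76/11=6.91)
Fill: take A (6 @ 268) → take E (14 @ 242) → take B (16 @ 214) → take 2/26 of C → 15.46; 38/38 used.
Total value = 739.46

739.46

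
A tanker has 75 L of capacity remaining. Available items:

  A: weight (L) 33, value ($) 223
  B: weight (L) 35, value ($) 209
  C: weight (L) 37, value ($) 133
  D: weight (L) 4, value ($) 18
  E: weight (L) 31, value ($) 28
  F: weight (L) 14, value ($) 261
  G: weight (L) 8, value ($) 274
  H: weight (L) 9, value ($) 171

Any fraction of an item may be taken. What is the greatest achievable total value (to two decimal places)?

Greedy by value/weight ratio, highest first.
Order: G (274/8=34.25) > H (171/9=19.00) > F (261/14=18.64) > A (223/33=6.76) > B (209/35=5.97) > D (18/4=4.50) > C (133/37=3.59) > E (28/31=0.90)
Fill: take G (8 @ 274) → take H (9 @ 171) → take F (14 @ 261) → take A (33 @ 223) → take 11/35 of B → 65.69; 75/75 used.
Total value = 994.69

994.69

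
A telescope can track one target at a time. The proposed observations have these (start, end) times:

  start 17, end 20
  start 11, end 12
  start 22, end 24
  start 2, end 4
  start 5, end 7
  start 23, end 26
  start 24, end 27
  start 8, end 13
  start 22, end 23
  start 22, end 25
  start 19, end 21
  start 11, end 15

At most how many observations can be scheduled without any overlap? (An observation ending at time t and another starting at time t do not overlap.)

Sort by end time and greedily take each interval whose start is ≥ the last chosen end.
By end time: (2,4), (5,7), (11,12), (8,13), (11,15), (17,20), (19,21), (22,23), (22,24), (22,25), (23,26), (24,27).
Pick (2,4); next start ≥ 4 → (5,7); next start ≥ 7 → (11,12); next start ≥ 12 → (17,20); next start ≥ 20 → (22,23); next start ≥ 23 → (23,26).
Selected 6 observations.

6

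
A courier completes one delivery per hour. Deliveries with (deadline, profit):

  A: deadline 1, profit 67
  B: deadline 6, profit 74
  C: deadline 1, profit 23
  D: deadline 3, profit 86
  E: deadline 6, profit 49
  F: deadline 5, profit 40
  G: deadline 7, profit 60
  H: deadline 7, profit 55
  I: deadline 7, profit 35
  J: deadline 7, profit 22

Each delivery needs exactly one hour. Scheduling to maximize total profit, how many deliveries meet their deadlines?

7

Take jobs in profit order; each goes to the latest open slot no later than its deadline.
By profit: D(d3,86), B(d6,74), A(d1,67), G(d7,60), H(d7,55), E(d6,49), F(d5,40), I(d7,35), C(d1,23), J(d7,22)
D→slot 3; B→slot 6; A→slot 1; G→slot 7; H→slot 5; E→slot 4; F→slot 2; I skipped; C skipped; J skipped.
7 of 10 scheduled.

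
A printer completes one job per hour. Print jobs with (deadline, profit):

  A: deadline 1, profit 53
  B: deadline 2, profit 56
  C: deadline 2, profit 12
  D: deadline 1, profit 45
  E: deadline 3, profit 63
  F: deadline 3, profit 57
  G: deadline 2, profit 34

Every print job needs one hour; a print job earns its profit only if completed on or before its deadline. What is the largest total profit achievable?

Sort by profit descending; place each in the latest free slot ≤ its deadline.
By profit: E(d3,63), F(d3,57), B(d2,56), A(d1,53), D(d1,45), G(d2,34), C(d2,12)
E→slot 3; F→slot 2; B→slot 1; A skipped; D skipped; G skipped; C skipped.
Profit = 56 + 57 + 63 = 176

176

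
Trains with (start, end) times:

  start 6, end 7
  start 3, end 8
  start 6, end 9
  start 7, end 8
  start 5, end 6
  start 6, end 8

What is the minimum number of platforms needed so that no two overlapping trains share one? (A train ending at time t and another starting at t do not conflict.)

4

Count concurrent intervals with a sweep; the peak is the room count.
Events (time:±→running): 3:+→1 5:+→2 6:-→1 6:+→2 6:+→3 6:+→4 … peak 4.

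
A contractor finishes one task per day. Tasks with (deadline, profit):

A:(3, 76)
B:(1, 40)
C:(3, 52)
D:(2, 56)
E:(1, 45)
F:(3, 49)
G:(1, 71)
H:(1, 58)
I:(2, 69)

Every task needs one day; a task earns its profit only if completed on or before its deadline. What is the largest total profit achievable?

Take jobs in profit order; each goes to the latest open slot no later than its deadline.
Profit order: A=76 G=71 I=69 H=58 D=56 C=52 F=49 E=45 B=40
Assign: A→slot 3, G→slot 1, I→slot 2, H skipped, D skipped, C skipped, F skipped, E skipped, B skipped.
Slots: [1:G] [2:I] [3:A]
Profit = 71 + 69 + 76 = 216

216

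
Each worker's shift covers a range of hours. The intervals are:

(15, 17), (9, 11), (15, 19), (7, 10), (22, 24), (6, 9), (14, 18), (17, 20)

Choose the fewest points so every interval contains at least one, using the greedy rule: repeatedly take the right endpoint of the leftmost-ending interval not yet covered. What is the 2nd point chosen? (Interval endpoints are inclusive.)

By right end: [6,9]  [7,10]  [9,11]  [15,17]  [14,18]  [15,19]  [17,20]  [22,24]
[6,9] uncovered → point at 9; [15,17] uncovered → point at 17; [22,24] uncovered → point at 24.
Points: 9, 17, 24 (3 total).

17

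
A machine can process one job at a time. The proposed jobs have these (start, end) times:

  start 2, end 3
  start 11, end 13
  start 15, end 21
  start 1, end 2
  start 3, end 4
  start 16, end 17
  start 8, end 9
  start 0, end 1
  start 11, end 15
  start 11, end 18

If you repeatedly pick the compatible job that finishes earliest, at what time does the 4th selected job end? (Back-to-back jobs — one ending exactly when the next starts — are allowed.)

Order by finish time; keep every interval that doesn't clash with the previous kept one.
By end time: (0,1), (1,2), (2,3), (3,4), (8,9), (11,13), (11,15), (16,17), (11,18), (15,21).
Pick (0,1); next start ≥ 1 → (1,2); next start ≥ 2 → (2,3); next start ≥ 3 → (3,4); next start ≥ 4 → (8,9); next start ≥ 9 → (11,13); next start ≥ 13 → (16,17).
Selected: (0,1) (1,2) (2,3) (3,4) (8,9) (11,13) (16,17)

4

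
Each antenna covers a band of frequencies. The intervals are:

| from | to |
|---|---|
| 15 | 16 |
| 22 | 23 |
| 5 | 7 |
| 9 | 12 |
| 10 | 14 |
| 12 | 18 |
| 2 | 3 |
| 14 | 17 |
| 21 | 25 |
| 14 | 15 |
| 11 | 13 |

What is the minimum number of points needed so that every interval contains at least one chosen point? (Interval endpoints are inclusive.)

By right end: [2,3]  [5,7]  [9,12]  [11,13]  [10,14]  [14,15]  [15,16]  [14,17]  [12,18]  [22,23]  [21,25]
[2,3] uncovered → point at 3; [5,7] uncovered → point at 7; [9,12] uncovered → point at 12; [14,15] uncovered → point at 15; [22,23] uncovered → point at 23.
Points: 3, 7, 12, 15, 23 (5 total).

5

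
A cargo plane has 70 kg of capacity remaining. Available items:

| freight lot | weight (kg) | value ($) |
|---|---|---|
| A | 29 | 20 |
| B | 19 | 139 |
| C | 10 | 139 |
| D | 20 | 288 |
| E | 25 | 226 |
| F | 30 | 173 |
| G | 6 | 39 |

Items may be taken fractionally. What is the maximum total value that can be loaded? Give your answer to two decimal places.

Ratios (sorted): D 14.40, C 13.90, E 9.04, B 7.32, G 6.50, F 5.77, A 0.69
take D (20 @ 288); take C (10 @ 139); take E (25 @ 226); take 15/19 of B → 109.74. Capacity used 70/70.
Total value = 762.74

762.74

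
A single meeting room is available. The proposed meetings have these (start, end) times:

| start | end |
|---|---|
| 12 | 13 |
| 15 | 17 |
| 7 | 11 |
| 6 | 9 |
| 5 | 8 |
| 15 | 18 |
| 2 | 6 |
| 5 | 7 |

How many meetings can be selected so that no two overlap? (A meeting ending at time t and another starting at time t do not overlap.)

4

Sorted by end: (2,6)  (5,7)  (5,8)  (6,9)  (7,11)  (12,13)  (15,17)  (15,18)
take (2,6); skip (5,8); take (6,9); skip (7,11); take (12,13); take (15,17).
Selected 4 meetings.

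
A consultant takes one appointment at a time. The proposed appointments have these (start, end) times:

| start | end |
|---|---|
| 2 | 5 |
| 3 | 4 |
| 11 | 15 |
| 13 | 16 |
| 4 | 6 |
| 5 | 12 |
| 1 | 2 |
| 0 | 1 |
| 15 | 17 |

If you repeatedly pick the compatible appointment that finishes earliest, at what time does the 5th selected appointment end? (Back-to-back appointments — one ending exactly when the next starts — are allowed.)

By end time: (0,1), (1,2), (3,4), (2,5), (4,6), (5,12), (11,15), (13,16), (15,17).
Pick (0,1); next start ≥ 1 → (1,2); next start ≥ 2 → (3,4); next start ≥ 4 → (4,6); next start ≥ 6 → (11,15); next start ≥ 15 → (15,17).
Selected: (0,1) (1,2) (3,4) (4,6) (11,15) (15,17)

15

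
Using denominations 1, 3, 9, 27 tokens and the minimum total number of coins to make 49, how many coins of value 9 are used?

Use the largest denomination that fits, subtract, and repeat.
49 = 1×27 + 2×9 + 1×3 + 1×1
Count of 9: 2

2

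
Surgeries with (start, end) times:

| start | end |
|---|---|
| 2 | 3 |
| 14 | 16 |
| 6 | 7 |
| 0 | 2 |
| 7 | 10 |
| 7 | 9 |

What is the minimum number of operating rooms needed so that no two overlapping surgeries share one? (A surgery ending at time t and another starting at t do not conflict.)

2

The answer is the maximum number of intervals overlapping at any instant.
starts: [0, 2, 6, 7, 7, 14]
ends:   [2, 3, 7, 9, 10, 16]
s0→1 e2→0 s2→1 e3→0 s6→1 e7→0 s7→1 s7→2  — peak 2.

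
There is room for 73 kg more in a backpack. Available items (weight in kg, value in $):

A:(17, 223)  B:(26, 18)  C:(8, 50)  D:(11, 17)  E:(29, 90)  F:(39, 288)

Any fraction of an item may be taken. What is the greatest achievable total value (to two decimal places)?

Sort by value per unit weight and fill in that order.
Order: A (223/17=13.12) > F (288/39=7.38) > C (50/8=6.25) > E (90/29=3.10) > D (17/11=1.55) > B (18/26=0.69)
Fill: take A (17 @ 223) → take F (39 @ 288) → take C (8 @ 50) → take 9/29 of E → 27.93; 73/73 used.
Total value = 588.93

588.93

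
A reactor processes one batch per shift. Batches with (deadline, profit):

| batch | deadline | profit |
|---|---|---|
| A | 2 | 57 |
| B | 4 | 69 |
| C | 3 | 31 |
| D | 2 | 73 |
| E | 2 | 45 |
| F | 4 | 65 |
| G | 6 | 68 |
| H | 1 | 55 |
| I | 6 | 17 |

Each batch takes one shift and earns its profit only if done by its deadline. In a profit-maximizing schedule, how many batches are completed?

6

Take jobs in profit order; each goes to the latest open slot no later than its deadline.
Profit order: D=73 B=69 G=68 F=65 A=57 H=55 E=45 C=31 I=17
Assign: D→slot 2, B→slot 4, G→slot 6, F→slot 3, A→slot 1, H skipped, E skipped, C skipped, I→slot 5.
Slots: [1:A] [2:D] [3:F] [4:B] [5:I] [6:G]
6 of 9 scheduled.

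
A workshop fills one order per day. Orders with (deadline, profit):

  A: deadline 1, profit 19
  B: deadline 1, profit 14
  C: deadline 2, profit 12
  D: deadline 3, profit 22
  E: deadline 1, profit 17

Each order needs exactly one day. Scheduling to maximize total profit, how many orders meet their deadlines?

Sort by profit descending; place each in the latest free slot ≤ its deadline.
Profit order: D=22 A=19 E=17 B=14 C=12
Assign: D→slot 3, A→slot 1, E skipped, B skipped, C→slot 2.
Slots: [1:A] [2:C] [3:D]
3 of 5 scheduled.

3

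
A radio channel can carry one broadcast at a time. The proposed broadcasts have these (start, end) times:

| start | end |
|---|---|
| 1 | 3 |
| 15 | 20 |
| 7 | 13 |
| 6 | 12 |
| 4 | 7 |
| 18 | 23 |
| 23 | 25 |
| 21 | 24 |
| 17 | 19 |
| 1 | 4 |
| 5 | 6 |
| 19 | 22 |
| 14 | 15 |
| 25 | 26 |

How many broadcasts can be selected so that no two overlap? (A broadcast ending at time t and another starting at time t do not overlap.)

Sorted by end: (1,3)  (1,4)  (5,6)  (4,7)  (6,12)  (7,13)  (14,15)  (17,19)  (15,20)  (19,22)  (18,23)  (21,24)  (23,25)  (25,26)
take (1,3); skip (1,4); take (5,6); take (6,12); take (14,15); take (17,19); skip (15,20); take (19,22); skip (18,23); skip (21,24); take (23,25); take (25,26).
Selected 8 broadcasts.

8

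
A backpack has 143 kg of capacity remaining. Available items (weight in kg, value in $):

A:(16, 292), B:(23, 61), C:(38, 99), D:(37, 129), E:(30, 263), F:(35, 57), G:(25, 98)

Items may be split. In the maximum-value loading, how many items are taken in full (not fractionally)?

Sort by value per unit weight and fill in that order.
Ratios (sorted): A 18.25, E 8.77, G 3.92, D 3.49, B 2.65, C 2.61, F 1.63
take A (16 @ 292); take E (30 @ 263); take G (25 @ 98); take D (37 @ 129); take B (23 @ 61); take 12/38 of C → 31.26. Capacity used 143/143.
5 item(s) taken whole; one partial (take 12/38 of C).

5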